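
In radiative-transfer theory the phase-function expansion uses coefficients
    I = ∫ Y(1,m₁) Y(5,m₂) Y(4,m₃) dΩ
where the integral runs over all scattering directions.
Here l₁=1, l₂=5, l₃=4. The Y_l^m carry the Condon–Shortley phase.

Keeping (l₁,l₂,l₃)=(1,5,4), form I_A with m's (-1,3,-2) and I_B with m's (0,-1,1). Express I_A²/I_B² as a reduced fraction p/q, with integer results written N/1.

l's match ⇒ only the (l;m) 3-j factors differ between A and B.
A: triangle coeff Δ(1,5,4) = 1/495; Σ_t [2,2]: t=2:+1/2880 = 1/2880; (3j)²=28/495 [(1 5 4; -1 3 -2)], sign=+1
B: triangle coeff Δ(1,5,4) = 1/495; Σ_t [1,1]: t=1:−1/720 = -1/720; (3j)²=8/165 [(1 5 4; 0 -1 1)], sign=+1
I_A²/I_B² = (28/495)/(8/165) = 7/6

7/6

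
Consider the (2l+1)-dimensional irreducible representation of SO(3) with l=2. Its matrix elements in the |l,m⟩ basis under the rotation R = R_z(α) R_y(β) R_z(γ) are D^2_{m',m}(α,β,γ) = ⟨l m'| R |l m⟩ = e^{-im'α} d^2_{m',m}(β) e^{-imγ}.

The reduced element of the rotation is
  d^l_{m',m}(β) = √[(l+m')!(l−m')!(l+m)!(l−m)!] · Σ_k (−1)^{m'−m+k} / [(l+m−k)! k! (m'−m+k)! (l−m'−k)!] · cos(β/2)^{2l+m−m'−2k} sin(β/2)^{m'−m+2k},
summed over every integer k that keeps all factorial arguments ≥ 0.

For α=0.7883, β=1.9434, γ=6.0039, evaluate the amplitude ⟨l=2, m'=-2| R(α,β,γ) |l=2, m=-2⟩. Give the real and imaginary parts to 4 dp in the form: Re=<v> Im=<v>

Re=0.0531 Im=0.0861

Split into d^2_{-2,-2}(β=1.9434) × two z-phases.
c=cos(1.943400/2)=0.563896, s=sin(1.943400/2)=0.825846; N=√[1·24·1·24]=24.000000
k: max(0,(-2)−(-2))=0 … min(2+(-2),2−(-2))=0
  k=0: (−1)^0·24.0000/(24)·0.5639^4·0.8258^0 = +0.101111
d^2_{-2,-2}(1.9434) = +0.101111
Phases: e^{-i·(-2)·0.7883}=-0.005804+0.999983i, e^{-i·(-2)·6.0039}=+0.848014-0.529975i ⇒ D=+0.053088+0.086053i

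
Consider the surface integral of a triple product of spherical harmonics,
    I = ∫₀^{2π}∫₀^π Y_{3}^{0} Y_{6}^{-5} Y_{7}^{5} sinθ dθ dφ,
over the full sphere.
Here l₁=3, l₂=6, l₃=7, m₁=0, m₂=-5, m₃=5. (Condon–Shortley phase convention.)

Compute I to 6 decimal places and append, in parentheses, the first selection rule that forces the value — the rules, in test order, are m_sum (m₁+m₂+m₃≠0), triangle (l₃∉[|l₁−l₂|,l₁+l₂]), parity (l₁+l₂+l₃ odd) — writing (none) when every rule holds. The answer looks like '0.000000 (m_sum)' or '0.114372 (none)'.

0.161723 (none)

Checks pass: Σm=0; 16 even; l₃=7∈[3,9].
(2·3+1)(2·6+1)(2·7+1) = 1365
Δ: 2! 4! 10! / 17! → 1/2042040
sum: t=0:+1/207360 t=1:−1/57600 t=2:+1/207360 = -1/129600
3j²(3 6 7; 0 0 0) = Δ·Π!·Σ² = 168/12155  (sign +1)
sum: t=0:+1/4354560 t=1:−1/14515200 = 1/6220800
3j²(3 6 7; 0 -5 5) = Δ·Π!·Σ² = 77/4420  (sign +1)
combine: 4πI² = 1365·168/12155·77/4420 = 6174/18785
take √, sign +1: I = 0.16172337
No selection rule forces the value: the integral is nonzero (none).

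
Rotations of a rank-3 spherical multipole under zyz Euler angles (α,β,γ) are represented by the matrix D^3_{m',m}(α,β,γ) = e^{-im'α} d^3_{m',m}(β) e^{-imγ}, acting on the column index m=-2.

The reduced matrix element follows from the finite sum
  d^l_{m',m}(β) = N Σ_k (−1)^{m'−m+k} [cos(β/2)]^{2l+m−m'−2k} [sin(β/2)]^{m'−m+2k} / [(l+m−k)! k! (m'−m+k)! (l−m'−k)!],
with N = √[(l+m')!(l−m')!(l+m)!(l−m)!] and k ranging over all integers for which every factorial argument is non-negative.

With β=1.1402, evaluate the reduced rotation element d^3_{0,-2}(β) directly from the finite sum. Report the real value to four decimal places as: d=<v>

d^3_{0,-2}(β=1.1402) via the finite sum:
With c≡cos(β/2)=0.841847 and s≡sin(β/2)=0.539716, N=[6·6·1·120]^{1/2}=65.726707
Admissible k: 0..1 (factorial args all ≥0)
  k=0: (−1)^2·65.7267/(12)·0.8418^4·0.5397^2 = +0.801354
  k=1: (−1)^3·65.7267/(12)·0.8418^2·0.5397^4 = -0.329374
d^3_{0,-2}(1.1402) = +0.801354 -0.329374 = +0.471980

d=0.4720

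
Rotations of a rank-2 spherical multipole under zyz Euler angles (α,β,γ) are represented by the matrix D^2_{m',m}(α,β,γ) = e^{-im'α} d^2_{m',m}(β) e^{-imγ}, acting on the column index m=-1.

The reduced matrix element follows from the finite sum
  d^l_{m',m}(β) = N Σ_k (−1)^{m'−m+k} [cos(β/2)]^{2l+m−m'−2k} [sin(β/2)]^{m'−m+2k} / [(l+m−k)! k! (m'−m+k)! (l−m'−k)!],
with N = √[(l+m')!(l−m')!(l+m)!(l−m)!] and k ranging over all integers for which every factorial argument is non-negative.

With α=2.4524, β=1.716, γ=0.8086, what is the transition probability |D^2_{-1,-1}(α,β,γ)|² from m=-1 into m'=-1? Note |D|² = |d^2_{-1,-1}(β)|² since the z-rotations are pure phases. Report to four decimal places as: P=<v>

Split into d^2_{-1,-1}(β=1.7160) × two z-phases.
With c≡cos(β/2)=0.653952 and s≡sin(β/2)=0.756536, N=[1·6·1·6]^{1/2}=6.000000
Admissible k: 0..1 (factorial args all ≥0)
  k=0: (−1)^0·6.0000/(6)·0.6540^4·0.7565^0 = +0.182887
  k=1: (−1)^1·6.0000/(2)·0.6540^2·0.7565^2 = -0.734298
d^2_{-1,-1}(1.7160) = +0.182887 -0.734298 = -0.551411
|D^2_{-1,-1}|² = |d^2_{-1,-1}(β)|² = (-0.551411)² = 0.304054 (the z-rotation phases have unit modulus)

P=0.3041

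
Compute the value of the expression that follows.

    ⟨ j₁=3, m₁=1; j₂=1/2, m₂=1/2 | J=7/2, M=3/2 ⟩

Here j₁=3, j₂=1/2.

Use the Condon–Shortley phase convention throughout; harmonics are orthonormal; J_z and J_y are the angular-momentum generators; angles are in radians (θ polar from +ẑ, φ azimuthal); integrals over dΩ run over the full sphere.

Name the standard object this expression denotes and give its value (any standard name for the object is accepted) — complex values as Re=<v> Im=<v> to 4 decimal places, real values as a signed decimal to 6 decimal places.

This is a Clebsch–Gordan (vector-coupling) coefficient.
triangle: 0!×6!×1!/8! = 720/40320
(j±m)!: 4!×2!×1!×0!×5!×2! = 11520
prefactor² = (2J+1)×Δ×N² = 11520/7
  k=0: +1/(0!×0!×2!×1!×4!×0!) = 1/48
Σ = 1/48  ⇒  CG² = 11520/7×(1/48)² = 5/7
CG = +√(5/7) = +0.845154

Clebsch–Gordan coefficient, +√(5/7) ≈ +0.845154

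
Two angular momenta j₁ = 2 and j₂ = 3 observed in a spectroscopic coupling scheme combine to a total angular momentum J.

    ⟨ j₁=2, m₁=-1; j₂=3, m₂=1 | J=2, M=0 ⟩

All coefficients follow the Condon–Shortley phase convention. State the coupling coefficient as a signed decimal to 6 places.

j₁+j₂−J=3  J+j₁−j₂=1  J−j₁+j₂=3  j₁+j₂+J+1=8
(j₁±m₁, j₂±m₂, J±M) = (1,3,4,2,2,2)
P² = 36/7
sum k=2..3:
  [2] +1/4 = 1/4
  [3] −1/12 = -1/12
S = 1/6
C² = P²·S² = 1/7 ; C = +0.377964

+0.377964  (= +√(1/7))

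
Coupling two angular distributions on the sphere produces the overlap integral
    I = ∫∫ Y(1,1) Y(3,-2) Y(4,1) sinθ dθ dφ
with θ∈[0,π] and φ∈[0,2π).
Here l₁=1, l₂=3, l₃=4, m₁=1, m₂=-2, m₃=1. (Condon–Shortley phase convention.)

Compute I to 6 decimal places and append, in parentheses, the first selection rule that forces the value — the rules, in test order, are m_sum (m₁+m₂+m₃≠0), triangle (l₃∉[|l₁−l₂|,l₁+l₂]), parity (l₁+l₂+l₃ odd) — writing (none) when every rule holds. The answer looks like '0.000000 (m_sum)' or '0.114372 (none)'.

-0.106622 (none)

m-sum 0 ✓  L=8 even ✓  2≤4≤4 ✓
Π(2lᵢ+1) = 3×7×9 = 189
triangle coeff Δ(1,3,4) = 1/252
Σ_t [0,0]: t=0:+1/36 = 1/36
(3j)²=4/63 [(1 3 4; 0 0 0)], sign=+1
Σ_t [0,0]: t=0:+1/240 = 1/240
(3j)²=1/84 [(1 3 4; 1 -2 1)], sign=-1
⇒ 4πI² = 1/7
I = (-1)√(1/7/(4π)) = -0.10662181
No selection rule forces the value: the integral is nonzero (none).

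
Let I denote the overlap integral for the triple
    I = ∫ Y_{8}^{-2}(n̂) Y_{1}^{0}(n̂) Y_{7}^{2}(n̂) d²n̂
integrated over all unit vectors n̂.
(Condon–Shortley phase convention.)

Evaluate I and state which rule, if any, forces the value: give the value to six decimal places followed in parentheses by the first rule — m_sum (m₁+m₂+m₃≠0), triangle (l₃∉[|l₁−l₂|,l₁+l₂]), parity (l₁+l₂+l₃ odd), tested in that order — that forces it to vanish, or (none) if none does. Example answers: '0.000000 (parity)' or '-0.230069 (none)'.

0.237007 (none)

m-sum 0 ✓  L=16 even ✓  7≤7≤9 ✓
Π(2lᵢ+1) = 17×3×15 = 765
triangle coeff Δ(8,1,7) = 1/2040
Σ_t [1,1]: t=1:−1/25401600 = -1/25401600
(3j)²=8/255 [(8 1 7; 0 0 0)], sign=+1
Σ_t [1,1]: t=1:−1/43545600 = -1/43545600
(3j)²=1/34 [(8 1 7; -2 0 2)], sign=+1
⇒ 4πI² = 12/17
I = (+1)√(12/17/(4π)) = 0.23700703
No selection rule forces the value: the integral is nonzero (none).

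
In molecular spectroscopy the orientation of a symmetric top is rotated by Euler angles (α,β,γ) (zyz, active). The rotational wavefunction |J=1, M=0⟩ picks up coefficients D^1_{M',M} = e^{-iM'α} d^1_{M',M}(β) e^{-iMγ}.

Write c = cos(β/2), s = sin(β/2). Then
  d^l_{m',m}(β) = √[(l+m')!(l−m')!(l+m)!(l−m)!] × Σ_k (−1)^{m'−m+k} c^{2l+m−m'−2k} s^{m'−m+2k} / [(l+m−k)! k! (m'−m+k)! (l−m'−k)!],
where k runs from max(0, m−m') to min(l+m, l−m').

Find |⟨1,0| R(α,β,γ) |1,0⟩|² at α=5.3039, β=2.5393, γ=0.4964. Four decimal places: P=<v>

P=0.6790

D^1_{0,0}(5.3039,2.5393,0.4964) = e^{-i·0·5.3039}·d^1_{0,0}(2.5393)·e^{-i·0·0.4964}. Compute d first:
c=cos(2.539300/2)=0.296615, s=sin(2.539300/2)=0.954997; N=√[1·1·1·1]=1.000000
k: max(0,(0)−(0))=0 … min(1+(0),1−(0))=1
  k=0: (−1)^0·1.0000/(1)·0.2966^2·0.9550^0 = +0.087981
  k=1: (−1)^1·1.0000/(1)·0.2966^0·0.9550^2 = -0.912019
d^1_{0,0}(2.5393) = +0.087981 -0.912019 = -0.824039
|D^1_{0,0}|² = |d^1_{0,0}(β)|² = (-0.824039)² = 0.679040 (the z-rotation phases have unit modulus)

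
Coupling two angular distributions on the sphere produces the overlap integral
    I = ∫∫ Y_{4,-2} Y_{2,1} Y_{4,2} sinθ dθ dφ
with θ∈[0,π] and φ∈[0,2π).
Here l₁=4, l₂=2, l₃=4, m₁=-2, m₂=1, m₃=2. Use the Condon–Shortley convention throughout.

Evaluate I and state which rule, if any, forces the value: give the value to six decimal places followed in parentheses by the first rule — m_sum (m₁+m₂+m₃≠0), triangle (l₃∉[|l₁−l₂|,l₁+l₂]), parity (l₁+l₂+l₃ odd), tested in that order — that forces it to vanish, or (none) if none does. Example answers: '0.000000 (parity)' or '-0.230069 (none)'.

0.000000 (m_sum)

-2 + 1 + 2 = 1 ≠ 0: azimuthal integral kills it; I = 0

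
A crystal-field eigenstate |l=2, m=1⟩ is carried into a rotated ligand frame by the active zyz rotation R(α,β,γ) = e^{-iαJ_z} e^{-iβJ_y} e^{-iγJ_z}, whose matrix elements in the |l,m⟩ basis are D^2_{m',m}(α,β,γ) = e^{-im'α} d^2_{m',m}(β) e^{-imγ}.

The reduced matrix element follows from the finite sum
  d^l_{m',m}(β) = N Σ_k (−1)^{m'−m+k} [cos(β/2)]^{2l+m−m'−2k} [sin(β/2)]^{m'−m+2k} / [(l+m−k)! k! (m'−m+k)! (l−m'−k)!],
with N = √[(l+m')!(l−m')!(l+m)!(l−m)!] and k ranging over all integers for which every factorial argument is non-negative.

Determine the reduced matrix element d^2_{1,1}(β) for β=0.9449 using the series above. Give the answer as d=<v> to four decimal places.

d=0.1361

d^2_{1,1}(β=0.9449) via the finite sum:
c=cos(0.944900/2)=0.890456, s=sin(0.944900/2)=0.455069; N=√[6·1·6·1]=6.000000
Admissible k: 0..1 (factorial args all ≥0)
  k=0: (−1)^0·6.0000/(6)·0.8905^4·0.4551^0 = +0.628709
  k=1: (−1)^1·6.0000/(2)·0.8905^2·0.4551^2 = -0.492608
d^2_{1,1}(0.9449) = +0.628709 -0.492608 = +0.136102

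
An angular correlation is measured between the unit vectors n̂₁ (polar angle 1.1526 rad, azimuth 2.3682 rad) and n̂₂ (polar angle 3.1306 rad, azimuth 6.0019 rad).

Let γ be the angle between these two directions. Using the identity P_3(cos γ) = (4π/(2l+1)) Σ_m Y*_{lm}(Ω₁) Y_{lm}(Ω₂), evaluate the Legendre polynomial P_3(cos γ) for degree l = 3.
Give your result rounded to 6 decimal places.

0.443804

Expand P_3 via completeness: Σ_{m} conj(Y_{3,m}) at Ω₁ times Y_{3,m} at Ω₂ —
  [-3]  conj(Y_{3,-3})(Ω₁) = +0.216881+0.233094i ; Y_{3,-3}(Ω₂) = +0.000000+0.000000i ; Δ = -0.000000+0.000000i
  [-2]  conj(Y_{3,-2})(Ω₁) = +0.008321-0.346490i ; Y_{3,-2}(Ω₂) = -0.000104-0.000066i ; Δ = -0.000024+0.000036i
  [-1]  conj(Y_{3,-1})(Ω₁) = +0.037058-0.036178i ; Y_{3,-1}(Ω₂) = +0.013650+0.003944i ; Δ = +0.000649-0.000348i
  [+0]  conj(Y_{3,0})(Ω₁) = -0.329680-0.000000i ; Y_{3,0}(Ω₂) = -0.746082+0.000000i ; Δ = +0.245968+0.000000i
  [+1]  conj(Y_{3,1})(Ω₁) = -0.037058-0.036178i ; Y_{3,1}(Ω₂) = -0.013650+0.003944i ; Δ = +0.000649+0.000348i
  [+2]  conj(Y_{3,2})(Ω₁) = +0.008321+0.346490i ; Y_{3,2}(Ω₂) = -0.000104+0.000066i ; Δ = -0.000024-0.000036i
  [+3]  conj(Y_{3,3})(Ω₁) = -0.216881+0.233094i ; Y_{3,3}(Ω₂) = -0.000000+0.000000i ; Δ = -0.000000-0.000000i
Accumulated sum +0.247218+0.000000i; after 4π/(2l+1) scaling, +0.443804+0.000000i ⇒ P_3 = 0.443804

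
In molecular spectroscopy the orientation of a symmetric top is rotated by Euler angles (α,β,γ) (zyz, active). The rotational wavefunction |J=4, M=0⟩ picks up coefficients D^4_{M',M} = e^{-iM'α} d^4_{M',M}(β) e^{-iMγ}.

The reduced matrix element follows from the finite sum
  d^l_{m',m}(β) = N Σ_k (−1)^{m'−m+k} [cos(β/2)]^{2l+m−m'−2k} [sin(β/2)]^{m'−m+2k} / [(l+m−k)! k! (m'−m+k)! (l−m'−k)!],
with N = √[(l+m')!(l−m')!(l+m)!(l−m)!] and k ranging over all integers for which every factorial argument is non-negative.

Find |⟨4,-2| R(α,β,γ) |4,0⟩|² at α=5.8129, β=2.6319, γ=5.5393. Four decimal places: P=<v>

First d^4_{-2,0}(β=2.6319), then the phase factors e^{-i(-2)α} and e^{-i(0)γ}:
With c≡cos(β/2)=0.252097 and s≡sin(β/2)=0.967702, N=[2·720·24·24]^{1/2}=910.735966
k∈{2,3,4} keeps every argument non-negative
  k=2: (−1)^0·910.7360/(96)·0.2521^6·0.9677^2 = +0.002280
  k=3: (−1)^1·910.7360/(36)·0.2521^4·0.9677^4 = -0.089604
  k=4: (−1)^2·910.7360/(96)·0.2521^2·0.9677^6 = +0.495114
d^4_{-2,0}(2.6319) = +0.002280 -0.089604 +0.495114 = +0.407791
|D^4_{-2,0}|² = |d^4_{-2,0}(β)|² = (+0.407791)² = 0.166294 (the z-rotation phases have unit modulus)

P=0.1663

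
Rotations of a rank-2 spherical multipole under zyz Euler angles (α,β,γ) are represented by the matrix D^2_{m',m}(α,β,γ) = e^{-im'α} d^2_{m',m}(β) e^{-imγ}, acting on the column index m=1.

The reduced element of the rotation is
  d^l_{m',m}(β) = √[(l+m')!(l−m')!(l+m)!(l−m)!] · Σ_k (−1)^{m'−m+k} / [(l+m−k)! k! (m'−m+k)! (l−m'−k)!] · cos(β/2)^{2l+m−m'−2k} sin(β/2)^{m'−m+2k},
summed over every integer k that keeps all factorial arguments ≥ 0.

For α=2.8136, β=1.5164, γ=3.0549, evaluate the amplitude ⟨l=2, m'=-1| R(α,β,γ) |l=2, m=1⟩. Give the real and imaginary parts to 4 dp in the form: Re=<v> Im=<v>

Re=0.5090 Im=-0.1253

D^2_{-1,1}(2.8136,1.5164,3.0549) = e^{-i·-1·2.8136}·d^2_{-1,1}(1.5164)·e^{-i·1·3.0549}. Compute d first:
With c≡cos(β/2)=0.726075 and s≡sin(β/2)=0.687616, N=[1·6·6·1]^{1/2}=6.000000
The bounds max(0,m−m')=2 and min(l+m,l−m')=3 give 2 terms
  k=2: (−1)^0·6.0000/(2)·0.7261^2·0.6876^2 = +0.747783
  k=3: (−1)^1·6.0000/(6)·0.7261^0·0.6876^4 = -0.223554
d^2_{-1,1}(1.5164) = +0.747783 -0.223554 = +0.524229
Attach z-rotation phases: D = e^{-i(-1)(2.8136)}·(+0.524229)·e^{-i(1)(3.0549)} = +0.509041-0.125272i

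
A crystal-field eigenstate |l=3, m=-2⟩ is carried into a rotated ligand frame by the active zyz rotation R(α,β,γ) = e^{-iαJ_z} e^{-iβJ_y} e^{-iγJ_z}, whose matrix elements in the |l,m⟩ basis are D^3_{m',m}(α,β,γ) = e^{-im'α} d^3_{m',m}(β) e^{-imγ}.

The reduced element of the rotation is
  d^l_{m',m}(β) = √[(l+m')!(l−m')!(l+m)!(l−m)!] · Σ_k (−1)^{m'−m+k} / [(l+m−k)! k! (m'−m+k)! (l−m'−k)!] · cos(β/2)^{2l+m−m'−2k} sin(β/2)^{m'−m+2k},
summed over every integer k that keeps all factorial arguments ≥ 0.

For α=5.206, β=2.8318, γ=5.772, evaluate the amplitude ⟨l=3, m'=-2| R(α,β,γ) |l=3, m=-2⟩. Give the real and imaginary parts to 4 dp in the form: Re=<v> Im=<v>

Re=0.0027 Im=-0.0001

D^3_{-2,-2}(5.2060,2.8318,5.7720) = e^{-i·-2·5.2060}·d^3_{-2,-2}(2.8318)·e^{-i·-2·5.7720}. Compute d first:
Half-angle: c=0.154278, s=0.988028. N=√(1·120·1·120)=120.000000
The bounds max(0,m−m')=0 and min(l+m,l−m')=1 give 2 terms
  k=0: (−1)^0·120.0000/(120)·0.1543^6·0.9880^0 = +0.000013
  k=1: (−1)^1·120.0000/(24)·0.1543^4·0.9880^2 = -0.002765
d^3_{-2,-2}(2.8318) = +0.000013 -0.002765 = -0.002752
D = (-0.551010-0.834499i)·(-0.002752)·(+0.521344-0.853346i) = +0.002750-0.000097i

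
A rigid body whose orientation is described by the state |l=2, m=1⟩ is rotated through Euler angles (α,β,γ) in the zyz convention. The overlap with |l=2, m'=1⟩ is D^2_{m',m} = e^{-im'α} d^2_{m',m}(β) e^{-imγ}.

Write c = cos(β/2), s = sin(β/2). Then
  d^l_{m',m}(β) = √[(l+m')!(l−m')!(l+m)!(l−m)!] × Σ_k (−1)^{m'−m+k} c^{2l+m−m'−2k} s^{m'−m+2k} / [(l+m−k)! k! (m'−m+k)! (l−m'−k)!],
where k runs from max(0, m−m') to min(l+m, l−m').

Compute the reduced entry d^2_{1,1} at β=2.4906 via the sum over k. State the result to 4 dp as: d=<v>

d=-0.2649

d^2_{1,1}(β=2.4906) via the finite sum:
Half-angle: c=0.319779, s=0.947492. N=√(6·1·6·1)=6.000000
k: max(0,(1)−(1))=0 … min(2+(1),2−(1))=1
  k=0: (−1)^0·6.0000/(6)·0.3198^4·0.9475^0 = +0.010457
  k=1: (−1)^1·6.0000/(2)·0.3198^2·0.9475^2 = -0.275405
d^2_{1,1}(2.4906) = +0.010457 -0.275405 = -0.264949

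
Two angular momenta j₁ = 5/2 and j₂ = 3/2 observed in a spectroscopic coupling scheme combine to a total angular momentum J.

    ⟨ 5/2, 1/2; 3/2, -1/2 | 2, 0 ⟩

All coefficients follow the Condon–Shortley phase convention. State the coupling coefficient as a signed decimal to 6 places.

triangle: 2!·3!·1!/7! = 12/5040
(j±m)!: 3!·2!·1!·2!·2!·2! = 96
prefactor² = (2J+1)·Δ·N² = 8/7
  k=0: +1/(0!·2!·2!·1!·1!·0!) = 1/4
  k=1: −1/(1!·1!·1!·0!·2!·1!) = -1/2
Σ = -1/4  ⇒  CG² = 8/7·(-1/4)² = 1/14
CG = −√(1/14) = -0.267261

-0.267261  (= −√(1/14))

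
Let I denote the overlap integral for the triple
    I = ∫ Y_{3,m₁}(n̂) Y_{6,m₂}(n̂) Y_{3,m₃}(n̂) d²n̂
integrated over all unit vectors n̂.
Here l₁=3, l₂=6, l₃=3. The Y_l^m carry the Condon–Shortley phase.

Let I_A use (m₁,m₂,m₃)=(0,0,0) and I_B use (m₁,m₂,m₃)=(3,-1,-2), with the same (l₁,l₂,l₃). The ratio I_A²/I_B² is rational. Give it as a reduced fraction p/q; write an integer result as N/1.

Same 3,6,3: normalisation and zero-m 3j drop out of the ratio.
A: Δ: 6! 0! 6! / 13! → 1/12012; sum: t=3:−1/1296 = -1/1296; 3j²(3 6 3; 0 0 0) = Δ·Π!·Σ² = 100/3003  (sign +1)
B: Δ: 6! 0! 6! / 13! → 1/12012; sum: t=0:+1/86400 = 1/86400; 3j²(3 6 3; 3 -1 -2) = Δ·Π!·Σ² = 1/1716  (sign -1)
I_A²/I_B² = (100/3003)/(1/1716) = 400/7

400/7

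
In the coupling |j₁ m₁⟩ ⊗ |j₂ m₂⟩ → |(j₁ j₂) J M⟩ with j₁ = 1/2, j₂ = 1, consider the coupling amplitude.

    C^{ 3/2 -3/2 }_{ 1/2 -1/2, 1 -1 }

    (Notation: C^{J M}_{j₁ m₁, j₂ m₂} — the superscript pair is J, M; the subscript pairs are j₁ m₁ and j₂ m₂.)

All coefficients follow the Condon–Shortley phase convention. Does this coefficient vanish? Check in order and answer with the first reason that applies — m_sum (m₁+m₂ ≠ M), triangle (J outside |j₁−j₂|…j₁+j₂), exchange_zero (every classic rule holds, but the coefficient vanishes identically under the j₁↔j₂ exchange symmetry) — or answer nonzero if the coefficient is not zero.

nonzero

m-sum: m₁+m₂ = -1/2+(-1) = -3/2, M = -3/2  ✓
triangle: |j₁−j₂| = 1/2 ≤ J = 3/2 ≤ j₁+j₂ = 3/2  ✓
exchange: j₁≠j₂ or m₁≠m₂ — the exchange symmetry imposes no constraint here
value check: CG = +1 = +1.000000 ≠ 0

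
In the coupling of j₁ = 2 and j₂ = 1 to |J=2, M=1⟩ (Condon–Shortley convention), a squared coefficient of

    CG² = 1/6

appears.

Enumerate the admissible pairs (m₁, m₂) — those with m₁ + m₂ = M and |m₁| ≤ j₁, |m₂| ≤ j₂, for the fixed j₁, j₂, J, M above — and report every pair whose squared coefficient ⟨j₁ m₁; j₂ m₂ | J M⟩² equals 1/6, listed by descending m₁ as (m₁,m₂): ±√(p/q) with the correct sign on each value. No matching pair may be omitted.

(1,0): +√(1/6)

Admissible pairs with m₁+m₂ = M = 1: (0,1), (1,0), (2,-1)
  (m₁,m₂)=(2,-1): CG² = 1/3, CG = +√(1/3)
  (m₁,m₂)=(1,0): CG² = 1/6, CG = +√(1/6)   ← matches the target
  (m₁,m₂)=(0,1): CG² = 1/2, CG = −√(1/2)
Pairs with CG² = 1/6: (1,0): +√(1/6)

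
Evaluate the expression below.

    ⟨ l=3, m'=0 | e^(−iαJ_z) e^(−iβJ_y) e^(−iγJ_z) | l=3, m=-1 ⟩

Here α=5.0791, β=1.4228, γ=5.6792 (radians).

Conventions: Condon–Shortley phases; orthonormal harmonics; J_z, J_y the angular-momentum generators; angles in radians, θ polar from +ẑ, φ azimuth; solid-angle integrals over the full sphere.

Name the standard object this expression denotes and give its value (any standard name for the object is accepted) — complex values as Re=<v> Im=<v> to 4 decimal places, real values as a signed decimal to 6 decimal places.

This is a Wigner D-matrix element — the rotation-matrix element ⟨l m'| R(α,β,γ) |l m⟩ in the angular-momentum basis.
Split into d^3_{0,-1}(β=1.4228) × two z-phases.
With c≡cos(β/2)=0.757449 and s≡sin(β/2)=0.652895, N=[6·6·2·24]^{1/2}=41.569219
k∈{0,1,2} keeps every argument non-negative
  k=0: (−1)^1·41.5692/(12)·0.7574^5·0.6529^1 = -0.563897
  k=1: (−1)^2·41.5692/(4)·0.7574^3·0.6529^3 = +1.256901
  k=2: (−1)^3·41.5692/(12)·0.7574^1·0.6529^5 = -0.311286
d^3_{0,-1}(1.4228) = -0.563897 +1.256901 -0.311286 = +0.381718
Phases: e^{-i·(0)·5.0791}=+1.000000+0.000000i, e^{-i·(-1)·5.6792}=+0.823079-0.567927i ⇒ D=+0.314184-0.216788i

Wigner D-matrix element, Re=0.3142 Im=-0.2168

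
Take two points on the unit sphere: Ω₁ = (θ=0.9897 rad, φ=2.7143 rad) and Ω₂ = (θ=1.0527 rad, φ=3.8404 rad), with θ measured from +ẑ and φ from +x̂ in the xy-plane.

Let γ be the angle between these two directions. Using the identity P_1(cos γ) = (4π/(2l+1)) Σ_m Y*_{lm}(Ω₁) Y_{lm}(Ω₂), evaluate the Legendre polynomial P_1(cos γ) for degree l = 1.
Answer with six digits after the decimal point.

Summing Y*_{l m}(θ₁,φ₁)·Y_{l m}(θ₂,φ₂) over m ∈ [−1, 1]; prefactor 4π/(2·1+1) = 4.188790:
  m=-1: (-0.262821+0.119675i) × (-0.229800+0.193090i) = +0.037288-0.078249i  (running Σ = +0.037288-0.078249i)
  m=0: (+0.268214-0.000000i) × (+0.241969+0.000000i) = +0.064899+0.000000i  (running Σ = +0.102188-0.078249i)
  m=1: (+0.262821+0.119675i) × (+0.229800+0.193090i) = +0.037288+0.078249i  (running Σ = +0.139476+0.000000i)
Total Σ_m = +0.139476+0.000000i. Multiply by 4.188790: +0.584235+0.000000i. P_1(cos γ) = 0.584235

0.584235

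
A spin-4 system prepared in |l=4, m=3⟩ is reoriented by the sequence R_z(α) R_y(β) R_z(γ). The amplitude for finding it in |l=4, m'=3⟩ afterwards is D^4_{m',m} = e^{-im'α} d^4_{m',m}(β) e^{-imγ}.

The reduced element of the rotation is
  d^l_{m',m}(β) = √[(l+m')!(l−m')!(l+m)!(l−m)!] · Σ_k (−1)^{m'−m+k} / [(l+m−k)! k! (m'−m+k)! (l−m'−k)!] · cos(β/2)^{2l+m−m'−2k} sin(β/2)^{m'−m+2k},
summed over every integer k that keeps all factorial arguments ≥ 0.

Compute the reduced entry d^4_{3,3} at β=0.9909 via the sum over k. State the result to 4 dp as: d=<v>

d=-0.3747

d^4_{3,3}(β=0.9909) via the finite sum:
Half-angle: c=0.879755, s=0.475428. N=√(5040·1·5040·1)=5040.000000
k∈{0,1} keeps every argument non-negative
  k=0: (−1)^0·5040.0000/(5040)·0.8798^8·0.4754^0 = +0.358834
  k=1: (−1)^1·5040.0000/(720)·0.8798^6·0.4754^2 = -0.733562
d^4_{3,3}(0.9909) = +0.358834 -0.733562 = -0.374728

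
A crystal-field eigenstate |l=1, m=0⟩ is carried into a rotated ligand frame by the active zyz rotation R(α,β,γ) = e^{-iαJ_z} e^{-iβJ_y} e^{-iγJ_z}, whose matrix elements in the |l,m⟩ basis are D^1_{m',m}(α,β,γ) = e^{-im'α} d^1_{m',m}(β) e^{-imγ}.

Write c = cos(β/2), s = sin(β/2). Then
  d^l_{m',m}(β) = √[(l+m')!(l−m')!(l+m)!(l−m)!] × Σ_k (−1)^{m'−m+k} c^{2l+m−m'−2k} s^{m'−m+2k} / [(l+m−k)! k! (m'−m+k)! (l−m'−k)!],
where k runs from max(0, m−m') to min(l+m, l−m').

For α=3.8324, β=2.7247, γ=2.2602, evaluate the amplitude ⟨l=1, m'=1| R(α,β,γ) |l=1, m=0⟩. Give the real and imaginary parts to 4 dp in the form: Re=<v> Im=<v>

Re=0.2207 Im=-0.1824

First d^1_{1,0}(β=2.7247), then the phase factors e^{-i(1)α} and e^{-i(0)γ}:
With c≡cos(β/2)=0.206940 and s≡sin(β/2)=0.978354, N=[2·1·1·1]^{1/2}=1.414214
Admissible k: 0..0 (factorial args all ≥0)
  k=0: (−1)^1·1.4142/(1)·0.2069^1·0.9784^1 = -0.286323
d^1_{1,0}(2.7247) = -0.286323
Phases: e^{-i·(1)·3.8324}=-0.770732+0.637160i, e^{-i·(0)·2.2602}=+1.000000+0.000000i ⇒ D=+0.220678-0.182433i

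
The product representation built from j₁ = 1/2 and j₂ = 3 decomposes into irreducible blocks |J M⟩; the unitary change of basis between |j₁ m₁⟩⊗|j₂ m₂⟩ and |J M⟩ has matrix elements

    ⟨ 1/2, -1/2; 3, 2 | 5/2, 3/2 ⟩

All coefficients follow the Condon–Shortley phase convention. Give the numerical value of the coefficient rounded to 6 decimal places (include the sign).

-0.845154

triangle: 1!×0!×5!/7! = 120/5040
(j±m)!: 0!×1!×5!×1!×4!×1! = 2880
prefactor² = (2J+1)×Δ×N² = 2880/7
  k=1: −1/(1!×0!×0!×4!×0!×1!) = -1/24
Σ = -1/24  ⇒  CG² = 2880/7×(-1/24)² = 5/7
CG = −√(5/7) = -0.845154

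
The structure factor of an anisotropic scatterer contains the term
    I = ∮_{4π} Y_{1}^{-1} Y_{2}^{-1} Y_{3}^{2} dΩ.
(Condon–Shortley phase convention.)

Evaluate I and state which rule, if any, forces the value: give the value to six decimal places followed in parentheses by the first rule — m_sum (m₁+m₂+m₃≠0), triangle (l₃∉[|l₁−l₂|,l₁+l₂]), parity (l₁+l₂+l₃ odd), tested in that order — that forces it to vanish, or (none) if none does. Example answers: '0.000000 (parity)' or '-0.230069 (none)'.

m-sum 0 ✓  L=6 even ✓  1≤3≤3 ✓
Π(2lᵢ+1) = 3×5×7 = 105
triangle coeff Δ(1,2,3) = 1/105
Σ_t [0,0]: t=0:+1/4 = 1/4
(3j)²=3/35 [(1 2 3; 0 0 0)], sign=-1
Σ_t [0,0]: t=0:+1/12 = 1/12
(3j)²=2/21 [(1 2 3; -1 -1 2)], sign=-1
⇒ 4πI² = 6/7
I = (+1)√(6/7/(4π)) = 0.26116903
No selection rule forces the value: the integral is nonzero (none).

0.261169 (none)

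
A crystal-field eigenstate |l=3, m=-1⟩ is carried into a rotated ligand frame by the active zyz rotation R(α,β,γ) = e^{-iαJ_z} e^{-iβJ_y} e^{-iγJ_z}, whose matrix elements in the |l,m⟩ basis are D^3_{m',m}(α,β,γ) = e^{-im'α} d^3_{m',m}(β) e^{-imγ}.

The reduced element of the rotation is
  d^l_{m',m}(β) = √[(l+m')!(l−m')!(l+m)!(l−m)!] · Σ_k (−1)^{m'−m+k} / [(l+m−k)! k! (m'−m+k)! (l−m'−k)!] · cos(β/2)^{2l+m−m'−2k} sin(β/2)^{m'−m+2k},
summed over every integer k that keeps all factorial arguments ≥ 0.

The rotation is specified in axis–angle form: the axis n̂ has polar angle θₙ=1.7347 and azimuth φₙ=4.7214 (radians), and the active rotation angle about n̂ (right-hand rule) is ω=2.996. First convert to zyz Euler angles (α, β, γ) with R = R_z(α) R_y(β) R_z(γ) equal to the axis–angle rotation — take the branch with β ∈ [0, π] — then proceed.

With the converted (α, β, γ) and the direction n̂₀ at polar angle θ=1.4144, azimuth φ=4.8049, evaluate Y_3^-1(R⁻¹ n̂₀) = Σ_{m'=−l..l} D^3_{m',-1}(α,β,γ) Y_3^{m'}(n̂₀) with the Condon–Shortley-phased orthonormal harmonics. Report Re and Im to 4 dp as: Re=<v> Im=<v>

Axis–angle → zyz. n̂ = (sinθₙcosφₙ, sinθₙsinφₙ, cosθₙ) = (+0.008890, -0.986558, -0.163171), ω = 2.9960.
R = I cosω + sinω [n̂]ₓ + (1−cosω) n̂n̂ᵀ gives
  R = [-0.989263, +0.006224, -0.146015; -0.041121, +0.946875, +0.318962; +0.140243, +0.321541, -0.936452]
β = atan2(√(R₁₃²+R₂₃²), R₃₃) = 2.783173; α = atan2(R₂₃, R₁₃) mod 2π = 2.000102; γ = atan2(R₃₂, −R₃₁) mod 2π = 1.982080
Need the full column D^3_{m',-1} for m'=−3..3 at α=2.0001, β=2.7832, γ=1.9821.
cos(β/2)=0.178252, sin(β/2)=0.983985
d^3_{-3,-1}: single k=2 term ⇒ +0.003786;  D = -0.000485+0.003755i
d^3_{-2,-1}: k∈[1..2] ⇒ +0.000560 -0.034127 = -0.033567;  D = -0.032059+0.009949i
d^3_{-1,-1}: k∈[0..2] ⇒ +0.000032 -0.007820 +0.178720 = +0.170933;  D = -0.114016-0.127351i
d^3_{0,-1}: k∈[0..2] ⇒ -0.000613 +0.056077 -0.569597 = -0.514133;  D = +0.205543-0.471259i
d^3_{1,-1}: k∈[0..2] ⇒ +0.005865 -0.238294 +0.907675 = +0.675246;  D = +0.675137-0.012169i
d^3_{2,-1}: k∈[0..1] ⇒ -0.034127 +0.519968 = +0.485841;  D = -0.210154-0.438037i
d^3_{3,-1}: single k=0 term ⇒ +0.115364;  D = -0.073803+0.088667i
Y_3^{m'}(θ=1.4144,φ=4.8049) and Σ D·Y over m':
  (-0.0005+0.0038i)·(-0.1102-0.3867i)  (-0.0321+0.0099i)·(-0.1527+0.0286i)  (-0.1140-0.1274i)·(-0.0259-0.2793i)  (+0.2055-0.4713i)·(-0.1673+0.0000i)  (+0.6751-0.0122i)·(+0.0259-0.2793i)  (-0.2102-0.4380i)·(-0.1527-0.0286i)  (-0.0738+0.0887i)·(+0.1102-0.3867i)
Y_3^-1(R⁻¹ n̂) = -0.001069+0.033643i

Re=-0.0011 Im=0.0336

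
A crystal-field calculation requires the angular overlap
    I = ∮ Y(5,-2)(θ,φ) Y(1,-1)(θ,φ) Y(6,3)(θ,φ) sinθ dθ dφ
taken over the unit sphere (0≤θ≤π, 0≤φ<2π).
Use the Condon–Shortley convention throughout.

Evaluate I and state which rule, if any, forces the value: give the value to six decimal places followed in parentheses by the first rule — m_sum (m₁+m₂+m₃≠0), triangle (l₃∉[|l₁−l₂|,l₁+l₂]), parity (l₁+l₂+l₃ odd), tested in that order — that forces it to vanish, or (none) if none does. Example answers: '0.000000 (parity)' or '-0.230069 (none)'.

-0.245154 (none)

Checks pass: Σm=0; 12 even; l₃=6∈[4,6].
(2·5+1)(2·1+1)(2·6+1) = 429
Δ: 0! 10! 2! / 13! → 1/858
sum: t=0:+1/14400 = 1/14400
3j²(5 1 6; 0 0 0) = Δ·Π!·Σ² = 6/143  (sign +1)
sum: t=0:+1/60480 = 1/60480
3j²(5 1 6; -2 -1 3) = Δ·Π!·Σ² = 6/143  (sign -1)
combine: 4πI² = 429·6/143·6/143 = 108/143
take √, sign -1: I = -0.24515397
No selection rule forces the value: the integral is nonzero (none).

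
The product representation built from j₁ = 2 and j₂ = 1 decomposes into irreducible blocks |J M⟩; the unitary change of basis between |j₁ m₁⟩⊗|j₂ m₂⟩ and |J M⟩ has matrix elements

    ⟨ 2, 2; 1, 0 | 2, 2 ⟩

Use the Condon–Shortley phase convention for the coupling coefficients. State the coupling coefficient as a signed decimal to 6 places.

√[5·1!3!1!/6! · 4!0!1!1!4!0!] = √(24)
  +(−1)^0/∏(0,1,0,1,3,0)! = 1/6  (running 1/6)
⟨..|..⟩ = √(24)·(1/6) = +0.816497

+√(2/3) = +0.816497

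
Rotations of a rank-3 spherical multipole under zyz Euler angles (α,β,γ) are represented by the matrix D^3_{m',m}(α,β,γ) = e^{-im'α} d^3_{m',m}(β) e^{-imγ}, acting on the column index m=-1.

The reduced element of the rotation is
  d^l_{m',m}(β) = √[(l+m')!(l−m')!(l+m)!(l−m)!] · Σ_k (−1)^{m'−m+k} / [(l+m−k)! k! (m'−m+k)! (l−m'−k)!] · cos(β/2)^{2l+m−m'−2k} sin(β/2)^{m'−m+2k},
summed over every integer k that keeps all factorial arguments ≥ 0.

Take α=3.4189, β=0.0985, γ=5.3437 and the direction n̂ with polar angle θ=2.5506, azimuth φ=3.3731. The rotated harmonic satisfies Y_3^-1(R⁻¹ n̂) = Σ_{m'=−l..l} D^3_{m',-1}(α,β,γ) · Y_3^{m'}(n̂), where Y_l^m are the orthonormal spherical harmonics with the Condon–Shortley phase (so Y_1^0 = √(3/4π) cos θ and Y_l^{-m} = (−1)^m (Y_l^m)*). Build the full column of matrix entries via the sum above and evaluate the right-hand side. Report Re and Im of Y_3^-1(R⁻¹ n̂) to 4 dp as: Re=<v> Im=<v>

Re=0.2528 Im=-0.3182

Need the full column D^3_{m',-1} for m'=−3..3 at α=3.4189, β=0.0985, γ=5.3437.
cos(β/2)=0.998787, sin(β/2)=0.049230
d^3_{-3,-1}: single k=2 term ⇒ +0.009341;  D = -0.009287+0.001003i
d^3_{-2,-1}: k∈[1..2] ⇒ +0.154738 -0.000752 = +0.153986;  D = +0.142721-0.057812i
d^3_{-1,-1}: k∈[0..2] ⇒ +0.992747 -0.019295 +0.000035 = +0.973487;  D = -0.767745+0.598535i
d^3_{0,-1}: k∈[0..2] ⇒ -0.169507 +0.001235 -0.000001 = -0.168272;  D = -0.099315+0.135838i
d^3_{1,-1}: k∈[0..2] ⇒ +0.014471 -0.000047 +0.000000 = +0.014424;  D = -0.005000+0.013530i
d^3_{2,-1}: k∈[0..1] ⇒ -0.000752 +0.000001 = -0.000751;  D = -0.000058+0.000749i
d^3_{3,-1}: single k=0 term ⇒ +0.000023;  D = +0.000005+0.000022i
Y_3^{m'}(θ=2.5506,φ=3.3731) and Σ D·Y over m':
  (-0.0093+0.0010i)·(-0.0555+0.0462i)  (+0.1427-0.0578i)·(-0.2357+0.1177i)  (-0.7677+0.5985i)·(-0.4290+0.1011i)  (-0.0993+0.1358i)·(-0.1387+0.0000i)  (-0.0050+0.0135i)·(+0.4290+0.1011i)  (-0.0001+0.0007i)·(-0.2357-0.1177i)  (+0.0000+0.0000i)·(+0.0555+0.0462i)
Y_3^-1(R⁻¹ n̂) = +0.252832-0.318195i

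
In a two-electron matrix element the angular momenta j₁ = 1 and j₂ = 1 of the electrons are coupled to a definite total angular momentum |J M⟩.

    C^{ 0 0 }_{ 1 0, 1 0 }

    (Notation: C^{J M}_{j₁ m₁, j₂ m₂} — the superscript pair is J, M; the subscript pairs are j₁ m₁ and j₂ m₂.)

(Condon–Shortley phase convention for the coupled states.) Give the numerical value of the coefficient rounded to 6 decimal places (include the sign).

triangle: 2!·0!·0!/3! = 2/6
(j±m)!: 1!·1!·1!·1!·0!·0! = 1
prefactor² = (2J+1)·Δ·N² = 1/3
  k=1: −1/(1!·1!·0!·0!·0!·0!) = -1
Σ = -1  ⇒  CG² = 1/3·(-1)² = 1/3
CG = −√(1/3) = -0.577350

−√(1/3) = -0.577350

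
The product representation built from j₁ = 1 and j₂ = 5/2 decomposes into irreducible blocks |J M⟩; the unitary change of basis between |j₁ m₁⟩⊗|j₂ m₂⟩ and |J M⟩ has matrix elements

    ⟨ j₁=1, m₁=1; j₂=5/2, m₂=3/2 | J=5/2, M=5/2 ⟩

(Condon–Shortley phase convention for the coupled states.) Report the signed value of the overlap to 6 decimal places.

j₁+j₂−J=1  J+j₁−j₂=1  J−j₁+j₂=4  j₁+j₂+J+1=7
(j₁±m₁, j₂±m₂, J±M) = (2,0,4,1,5,0)
P² = 1152/7
sum k=0..0:
  [0] +1/24 = 1/24
S = 1/24
C² = P²·S² = 2/7 ; C = +0.534522

+√(2/7) = +0.534522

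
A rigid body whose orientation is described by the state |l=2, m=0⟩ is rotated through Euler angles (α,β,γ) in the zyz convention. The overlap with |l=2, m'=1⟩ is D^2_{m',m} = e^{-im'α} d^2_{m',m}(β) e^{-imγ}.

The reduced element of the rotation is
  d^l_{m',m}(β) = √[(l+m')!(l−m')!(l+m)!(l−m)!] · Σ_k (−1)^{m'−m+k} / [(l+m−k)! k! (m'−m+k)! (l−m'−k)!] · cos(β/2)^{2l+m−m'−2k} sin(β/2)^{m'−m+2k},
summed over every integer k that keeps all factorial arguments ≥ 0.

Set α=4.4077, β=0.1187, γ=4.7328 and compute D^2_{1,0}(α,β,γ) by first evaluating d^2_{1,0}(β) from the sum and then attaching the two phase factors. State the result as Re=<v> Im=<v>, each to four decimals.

First d^2_{1,0}(β=0.1187), then the phase factors e^{-i(1)α} and e^{-i(0)γ}:
Half-angle: c=0.998239, s=0.059315. N=√(6·1·2·2)=4.898979
The bounds max(0,m−m')=0 and min(l+m,l−m')=1 give 2 terms
  k=0: (−1)^1·4.8990/(2)·0.9982^3·0.0593^1 = -0.144526
  k=1: (−1)^2·4.8990/(2)·0.9982^1·0.0593^3 = +0.000510
d^2_{1,0}(0.1187) = -0.144526 +0.000510 = -0.144016
Attach z-rotation phases: D = e^{-i(1)(4.4077)}·(-0.144016)·e^{-i(0)(4.7328)} = +0.043204-0.137382i

Re=0.0432 Im=-0.1374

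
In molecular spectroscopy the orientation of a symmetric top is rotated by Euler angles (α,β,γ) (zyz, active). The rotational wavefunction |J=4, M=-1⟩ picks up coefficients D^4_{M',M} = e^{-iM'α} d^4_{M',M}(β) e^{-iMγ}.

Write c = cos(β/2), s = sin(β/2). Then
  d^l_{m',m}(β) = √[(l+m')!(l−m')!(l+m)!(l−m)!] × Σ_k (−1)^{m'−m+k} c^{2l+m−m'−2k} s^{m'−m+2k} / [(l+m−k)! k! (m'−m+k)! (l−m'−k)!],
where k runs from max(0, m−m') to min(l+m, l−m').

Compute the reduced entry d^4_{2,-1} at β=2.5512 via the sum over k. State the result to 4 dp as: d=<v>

d=-0.5128

d^4_{2,-1}(β=2.5512) via the finite sum:
Half-angle: c=0.290928, s=0.956745. N=√(720·2·6·120)=1018.233765
Admissible k: 0..2 (factorial args all ≥0)
  k=0: (−1)^3·1018.2338/(72)·0.2909^5·0.9567^3 = -0.025812
  k=1: (−1)^4·1018.2338/(48)·0.2909^3·0.9567^5 = +0.418738
  k=2: (−1)^5·1018.2338/(240)·0.2909^1·0.9567^7 = -0.905722
d^4_{2,-1}(2.5512) = -0.025812 +0.418738 -0.905722 = -0.512796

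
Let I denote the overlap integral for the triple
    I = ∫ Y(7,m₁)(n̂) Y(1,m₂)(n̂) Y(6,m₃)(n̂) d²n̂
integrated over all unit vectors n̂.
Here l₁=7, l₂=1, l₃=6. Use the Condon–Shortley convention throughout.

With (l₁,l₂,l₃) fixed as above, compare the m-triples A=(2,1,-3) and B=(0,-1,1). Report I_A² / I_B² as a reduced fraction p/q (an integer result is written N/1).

10/21

Same 7,1,6: normalisation and zero-m 3j drop out of the ratio.
A: Δ: 2! 12! 0! / 15! → 1/1365; sum: t=2:+1/4354560 = 1/4354560; 3j²(7 1 6; 2 1 -3) = Δ·Π!·Σ² = 2/273  (sign -1)
B: Δ: 2! 12! 0! / 15! → 1/1365; sum: t=0:+1/1209600 = 1/1209600; 3j²(7 1 6; 0 -1 1) = Δ·Π!·Σ² = 1/65  (sign -1)
I_A²/I_B² = (2/273)/(1/65) = 10/21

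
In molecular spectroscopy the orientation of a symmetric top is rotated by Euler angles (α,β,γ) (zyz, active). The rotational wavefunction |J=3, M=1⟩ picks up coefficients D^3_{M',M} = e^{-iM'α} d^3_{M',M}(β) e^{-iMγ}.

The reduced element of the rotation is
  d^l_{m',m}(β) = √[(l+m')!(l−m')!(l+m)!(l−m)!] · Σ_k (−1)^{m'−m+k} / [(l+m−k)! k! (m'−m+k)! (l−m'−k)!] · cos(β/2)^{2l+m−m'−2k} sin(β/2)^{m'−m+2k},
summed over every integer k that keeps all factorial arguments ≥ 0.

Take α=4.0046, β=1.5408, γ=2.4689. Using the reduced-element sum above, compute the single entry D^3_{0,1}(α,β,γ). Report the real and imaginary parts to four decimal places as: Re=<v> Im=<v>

Re=0.3370 Im=0.2685

D^3_{0,1}(4.0046,1.5408,2.4689) = e^{-i·0·4.0046}·d^3_{0,1}(1.5408)·e^{-i·1·2.4689}. Compute d first:
c=cos(1.540800/2)=0.717632, s=sin(1.540800/2)=0.696422; N=√[6·6·24·2]=41.569219
Admissible k: 1..3 (factorial args all ≥0)
  k=1: (−1)^0·41.5692/(12)·0.7176^5·0.6964^1 = +0.459169
  k=2: (−1)^1·41.5692/(4)·0.7176^3·0.6964^3 = -1.297286
  k=3: (−1)^2·41.5692/(12)·0.7176^1·0.6964^5 = +0.407245
d^3_{0,1}(1.5408) = +0.459169 -1.297286 +0.407245 = -0.430871
Phases: e^{-i·(0)·4.0046}=+1.000000+0.000000i, e^{-i·(1)·2.4689}=-0.782147-0.623094i ⇒ D=+0.337005+0.268473i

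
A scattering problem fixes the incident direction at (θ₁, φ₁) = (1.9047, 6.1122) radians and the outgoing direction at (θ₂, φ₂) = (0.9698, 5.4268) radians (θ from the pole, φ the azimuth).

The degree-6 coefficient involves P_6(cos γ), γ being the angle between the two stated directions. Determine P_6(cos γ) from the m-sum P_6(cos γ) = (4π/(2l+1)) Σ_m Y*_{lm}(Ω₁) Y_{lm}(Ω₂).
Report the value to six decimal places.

0.310044

Term-by-term m-sum for l=6 (normalisation 4π/13 = 0.966644):
  [-6]  conj(Y_{6,-6})(Ω₁) = 0.17806 - 0.29379j ; Y_{6,-6}(Ω₂) = 0.06283 - 0.13848j ; Δ = -0.02950 - 0.04312j
  [-5]  conj(Y_{6,-5})(Ω₁) = -0.27093 + 0.31149j ; Y_{6,-5}(Ω₂) = -0.15071 - 0.32821j ; Δ = 0.14306 + 0.04198j
  [-4]  conj(Y_{6,-4})(Ω₁) = 0.03999 - 0.03260j ; Y_{6,-4}(Ω₂) = -0.39895 - 0.11643j ; Δ = -0.01975 + 0.00835j
  [-3]  conj(Y_{6,-3})(Ω₁) = 0.28525 - 0.16066j ; Y_{6,-3}(Ω₂) = -0.08985 + 0.05790j ; Δ = -0.01633 + 0.03095j
  [-2]  conj(Y_{6,-2})(Ω₁) = -0.15136 + 0.05388j ; Y_{6,-2}(Ω₂) = 0.04331 - 0.30301j ; Δ = 0.00977 + 0.04820j
  [-1]  conj(Y_{6,-1})(Ω₁) = -0.27132 + 0.04685j ; Y_{6,-1}(Ω₂) = -0.15340 - 0.17688j ; Δ = 0.04991 + 0.04081j
  [+0]  conj(Y_{6,0})(Ω₁) = 0.18627 + 0.00000j ; Y_{6,0}(Ω₂) = 0.24918 + 0.00000j ; Δ = 0.04641 + 0.00000j
  [+1]  conj(Y_{6,1})(Ω₁) = 0.27132 + 0.04685j ; Y_{6,1}(Ω₂) = 0.15340 - 0.17688j ; Δ = 0.04991 - 0.04081j
  [+2]  conj(Y_{6,2})(Ω₁) = -0.15136 - 0.05388j ; Y_{6,2}(Ω₂) = 0.04331 + 0.30301j ; Δ = 0.00977 - 0.04820j
  [+3]  conj(Y_{6,3})(Ω₁) = -0.28525 - 0.16066j ; Y_{6,3}(Ω₂) = 0.08985 + 0.05790j ; Δ = -0.01633 - 0.03095j
  [+4]  conj(Y_{6,4})(Ω₁) = 0.03999 + 0.03260j ; Y_{6,4}(Ω₂) = -0.39895 + 0.11643j ; Δ = -0.01975 - 0.00835j
  [+5]  conj(Y_{6,5})(Ω₁) = 0.27093 + 0.31149j ; Y_{6,5}(Ω₂) = 0.15071 - 0.32821j ; Δ = 0.14306 - 0.04198j
  [+6]  conj(Y_{6,6})(Ω₁) = 0.17806 + 0.29379j ; Y_{6,6}(Ω₂) = 0.06283 + 0.13848j ; Δ = -0.02950 + 0.04312j
Accumulated sum 0.32074 + 0.00000j; after 4π/(2l+1) scaling, 0.31004 + 0.00000j ⇒ P_6 = 0.310044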